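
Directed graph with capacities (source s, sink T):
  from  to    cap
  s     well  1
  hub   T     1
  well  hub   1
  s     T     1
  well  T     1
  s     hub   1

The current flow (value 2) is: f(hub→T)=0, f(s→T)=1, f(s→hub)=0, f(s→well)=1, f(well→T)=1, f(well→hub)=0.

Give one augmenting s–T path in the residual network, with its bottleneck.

s→hub→T, bottleneck 1

Residual along s→hub→T: s→hub: 1, hub→T: 1.
Bottleneck = min = 1.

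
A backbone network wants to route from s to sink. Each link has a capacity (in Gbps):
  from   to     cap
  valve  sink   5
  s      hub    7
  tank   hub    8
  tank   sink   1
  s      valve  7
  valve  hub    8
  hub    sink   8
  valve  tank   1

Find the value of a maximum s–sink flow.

Augment s->valve->sink: bottleneck 5. Total 5.
Augment s->hub->sink: bottleneck 7. Total 12.
Augment s->valve->tank->sink: bottleneck 1. Total 13.
Augment s->valve->hub->sink: bottleneck 1. Total 14.
No augmenting path remains in the residual graph.

14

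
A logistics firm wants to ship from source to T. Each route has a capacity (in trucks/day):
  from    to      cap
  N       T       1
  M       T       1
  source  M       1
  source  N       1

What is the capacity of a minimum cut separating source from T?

2

Max flow = 2 (via 2 augmenting paths).
In the residual at optimum, the set reachable from source is {source}.
Cut edges: source->N (cap 1), source->M (cap 1). Sum = 2.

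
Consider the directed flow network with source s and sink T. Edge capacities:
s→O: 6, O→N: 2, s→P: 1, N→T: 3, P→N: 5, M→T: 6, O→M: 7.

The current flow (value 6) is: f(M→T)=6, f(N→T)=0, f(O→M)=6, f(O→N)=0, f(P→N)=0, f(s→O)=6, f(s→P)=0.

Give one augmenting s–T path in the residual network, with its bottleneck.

Residual along s→P→N→T: s→P: 1, P→N: 5, N→T: 3.
Bottleneck = min = 1.

s→P→N→T, bottleneck 1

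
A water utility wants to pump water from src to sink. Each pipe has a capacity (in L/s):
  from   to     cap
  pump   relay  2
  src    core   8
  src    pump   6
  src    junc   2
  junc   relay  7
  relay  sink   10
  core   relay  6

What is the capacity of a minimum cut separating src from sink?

10

Max flow = 10 (via 3 augmenting paths).
In the residual at optimum, the set reachable from src is {core, pump, src}.
Cut edges: src->junc (cap 2), core->relay (cap 6), pump->relay (cap 2). Sum = 10.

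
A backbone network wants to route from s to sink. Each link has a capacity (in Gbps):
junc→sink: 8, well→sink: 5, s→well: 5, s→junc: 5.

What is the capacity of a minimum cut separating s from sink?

Max flow = 10 (via 2 augmenting paths).
In the residual at optimum, the set reachable from s is {s}.
Cut edges: s→junc (cap 5), s→well (cap 5). Sum = 10.

10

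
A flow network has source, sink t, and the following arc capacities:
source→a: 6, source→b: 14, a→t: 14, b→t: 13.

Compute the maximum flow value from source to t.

Augment source→a→t: bottleneck 6. Total 6.
Augment source→b→t: bottleneck 13. Total 19.
No augmenting path remains in the residual graph.

19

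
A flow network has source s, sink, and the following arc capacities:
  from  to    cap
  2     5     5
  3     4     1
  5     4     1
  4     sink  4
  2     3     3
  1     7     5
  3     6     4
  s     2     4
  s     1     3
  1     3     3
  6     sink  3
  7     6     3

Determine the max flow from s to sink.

5

Augment s->2->5->4->sink: bottleneck 1. Total 1.
Augment s->2->3->4->sink: bottleneck 1. Total 2.
Augment s->2->3->6->sink: bottleneck 2. Total 4.
Augment s->1->3->6->sink: bottleneck 1. Total 5.
No augmenting path remains in the residual graph.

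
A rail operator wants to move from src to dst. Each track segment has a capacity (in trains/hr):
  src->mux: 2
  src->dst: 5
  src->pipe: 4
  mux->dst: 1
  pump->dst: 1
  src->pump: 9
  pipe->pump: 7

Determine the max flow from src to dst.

Augment src->dst: bottleneck 5. Total 5.
Augment src->mux->dst: bottleneck 1. Total 6.
Augment src->pump->dst: bottleneck 1. Total 7.
No augmenting path remains in the residual graph.

7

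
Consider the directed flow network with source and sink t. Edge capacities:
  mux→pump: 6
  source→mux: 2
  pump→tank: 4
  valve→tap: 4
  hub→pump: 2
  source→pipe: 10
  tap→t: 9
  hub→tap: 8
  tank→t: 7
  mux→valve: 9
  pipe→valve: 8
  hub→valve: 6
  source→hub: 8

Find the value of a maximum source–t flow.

13

Augment source→hub→tap→t: bottleneck 8. Total 8.
Augment source→mux→pump→tank→t: bottleneck 2. Total 10.
Augment source→pipe→valve→tap→t: bottleneck 1. Total 11.
Augment source→pipe→valve→tap→hub→pump→tank→t: bottleneck 2. Total 13.
No augmenting path remains in the residual graph.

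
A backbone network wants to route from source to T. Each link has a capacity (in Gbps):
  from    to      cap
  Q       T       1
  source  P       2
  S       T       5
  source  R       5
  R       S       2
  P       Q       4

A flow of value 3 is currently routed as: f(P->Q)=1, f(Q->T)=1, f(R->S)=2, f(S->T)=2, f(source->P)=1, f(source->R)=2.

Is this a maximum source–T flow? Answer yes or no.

Yes

Residual reachable from source: {P, Q, R, source}; T is not reachable.
Saturated cut: R->S, Q->T with total capacity 3 = current flow value. Flow is maximum.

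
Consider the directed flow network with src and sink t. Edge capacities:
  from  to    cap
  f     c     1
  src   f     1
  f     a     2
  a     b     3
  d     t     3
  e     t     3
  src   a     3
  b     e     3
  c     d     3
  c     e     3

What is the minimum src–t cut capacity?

4

Max flow = 4 (via 3 augmenting paths).
In the residual at optimum, the set reachable from src is {src}.
Cut edges: src→f (cap 1), src→a (cap 3). Sum = 4.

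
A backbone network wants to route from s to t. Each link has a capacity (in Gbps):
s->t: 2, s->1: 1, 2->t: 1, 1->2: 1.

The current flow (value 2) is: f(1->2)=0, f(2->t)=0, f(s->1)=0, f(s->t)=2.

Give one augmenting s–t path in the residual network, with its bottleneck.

Residual along s->1->2->t: s->1: 1, 1->2: 1, 2->t: 1.
Bottleneck = min = 1.

s->1->2->t, bottleneck 1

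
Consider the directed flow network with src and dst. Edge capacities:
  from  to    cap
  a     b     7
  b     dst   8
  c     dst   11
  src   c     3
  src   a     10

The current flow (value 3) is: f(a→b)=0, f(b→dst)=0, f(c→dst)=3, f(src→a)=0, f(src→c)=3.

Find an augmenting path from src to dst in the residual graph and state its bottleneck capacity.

Residual along src→a→b→dst: src→a: 10, a→b: 7, b→dst: 8.
Bottleneck = min = 7.

src→a→b→dst, bottleneck 7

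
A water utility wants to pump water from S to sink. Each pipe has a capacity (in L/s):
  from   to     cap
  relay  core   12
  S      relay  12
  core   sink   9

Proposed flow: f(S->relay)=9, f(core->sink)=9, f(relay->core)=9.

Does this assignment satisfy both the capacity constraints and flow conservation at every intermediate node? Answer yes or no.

Every edge has 0 ≤ f(e) ≤ cap(e).
At each intermediate node, inflow equals outflow.

Yes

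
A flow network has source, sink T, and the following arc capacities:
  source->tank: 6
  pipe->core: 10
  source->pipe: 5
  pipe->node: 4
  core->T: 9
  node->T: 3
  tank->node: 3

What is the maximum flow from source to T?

Augment source->pipe->core->T: bottleneck 5. Total 5.
Augment source->tank->node->T: bottleneck 3. Total 8.
No augmenting path remains in the residual graph.

8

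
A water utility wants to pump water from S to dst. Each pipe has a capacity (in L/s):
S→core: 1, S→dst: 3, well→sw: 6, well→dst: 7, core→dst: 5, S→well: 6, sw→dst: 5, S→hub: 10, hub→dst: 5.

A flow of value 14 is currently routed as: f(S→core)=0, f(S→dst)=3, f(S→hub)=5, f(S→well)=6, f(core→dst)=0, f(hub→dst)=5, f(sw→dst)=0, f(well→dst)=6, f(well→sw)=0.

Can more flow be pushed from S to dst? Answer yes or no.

Yes

Residual path S→core→dst has bottleneck 1 > 0.
Pushing 1 along it raises the flow to 15, so the given flow is not maximum.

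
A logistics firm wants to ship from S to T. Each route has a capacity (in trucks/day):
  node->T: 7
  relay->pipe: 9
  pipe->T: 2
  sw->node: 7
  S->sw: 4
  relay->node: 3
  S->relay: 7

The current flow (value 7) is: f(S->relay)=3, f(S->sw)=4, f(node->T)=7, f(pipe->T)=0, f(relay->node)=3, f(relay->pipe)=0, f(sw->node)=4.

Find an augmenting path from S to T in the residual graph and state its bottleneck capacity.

Residual along S->relay->pipe->T: S->relay: 4, relay->pipe: 9, pipe->T: 2.
Bottleneck = min = 2.

S->relay->pipe->T, bottleneck 2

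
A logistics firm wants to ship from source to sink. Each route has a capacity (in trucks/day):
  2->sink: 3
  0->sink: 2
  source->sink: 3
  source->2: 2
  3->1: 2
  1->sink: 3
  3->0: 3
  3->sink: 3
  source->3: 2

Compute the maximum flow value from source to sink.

7

Augment source->sink: bottleneck 3. Total 3.
Augment source->3->sink: bottleneck 2. Total 5.
Augment source->2->sink: bottleneck 2. Total 7.
No augmenting path remains in the residual graph.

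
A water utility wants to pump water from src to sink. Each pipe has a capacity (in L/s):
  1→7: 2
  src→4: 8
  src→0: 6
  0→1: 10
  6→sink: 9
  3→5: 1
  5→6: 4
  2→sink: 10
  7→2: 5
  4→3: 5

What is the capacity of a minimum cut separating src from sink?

Max flow = 3 (via 2 augmenting paths).
In the residual at optimum, the set reachable from src is {0, 1, 3, 4, src}.
Cut edges: 1→7 (cap 2), 3→5 (cap 1). Sum = 3.

3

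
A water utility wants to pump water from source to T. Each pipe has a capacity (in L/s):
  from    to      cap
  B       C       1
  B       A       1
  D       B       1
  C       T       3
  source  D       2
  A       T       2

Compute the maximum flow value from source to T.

Augment source->D->B->C->T: bottleneck 1. Total 1.
No augmenting path remains in the residual graph.

1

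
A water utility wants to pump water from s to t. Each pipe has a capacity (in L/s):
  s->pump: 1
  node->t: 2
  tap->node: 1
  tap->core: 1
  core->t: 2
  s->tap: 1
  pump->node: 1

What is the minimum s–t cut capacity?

2

Max flow = 2 (via 2 augmenting paths).
In the residual at optimum, the set reachable from s is {s}.
Cut edges: s->tap (cap 1), s->pump (cap 1). Sum = 2.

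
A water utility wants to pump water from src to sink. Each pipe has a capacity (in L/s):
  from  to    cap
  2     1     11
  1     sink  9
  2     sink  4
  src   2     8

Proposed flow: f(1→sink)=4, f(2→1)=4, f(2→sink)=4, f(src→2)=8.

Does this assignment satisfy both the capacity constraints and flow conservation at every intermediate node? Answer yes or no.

Yes

Every edge has 0 ≤ f(e) ≤ cap(e).
At each intermediate node, inflow equals outflow.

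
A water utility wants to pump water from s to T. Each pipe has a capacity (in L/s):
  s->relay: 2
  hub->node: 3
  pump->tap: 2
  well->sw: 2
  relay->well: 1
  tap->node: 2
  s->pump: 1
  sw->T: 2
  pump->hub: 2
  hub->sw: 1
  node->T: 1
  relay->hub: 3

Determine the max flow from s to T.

3

Augment s->relay->well->sw->T: bottleneck 1. Total 1.
Augment s->relay->hub->sw->T: bottleneck 1. Total 2.
Augment s->pump->hub->node->T: bottleneck 1. Total 3.
No augmenting path remains in the residual graph.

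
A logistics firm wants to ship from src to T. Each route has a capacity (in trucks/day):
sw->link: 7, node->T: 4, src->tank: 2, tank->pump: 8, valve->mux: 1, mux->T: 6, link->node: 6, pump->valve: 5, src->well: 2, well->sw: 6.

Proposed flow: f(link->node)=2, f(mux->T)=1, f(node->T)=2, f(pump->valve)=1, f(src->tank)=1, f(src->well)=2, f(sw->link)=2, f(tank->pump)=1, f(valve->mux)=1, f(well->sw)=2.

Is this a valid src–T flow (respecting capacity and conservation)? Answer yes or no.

Every edge has 0 ≤ f(e) ≤ cap(e).
At each intermediate node, inflow equals outflow.

Yes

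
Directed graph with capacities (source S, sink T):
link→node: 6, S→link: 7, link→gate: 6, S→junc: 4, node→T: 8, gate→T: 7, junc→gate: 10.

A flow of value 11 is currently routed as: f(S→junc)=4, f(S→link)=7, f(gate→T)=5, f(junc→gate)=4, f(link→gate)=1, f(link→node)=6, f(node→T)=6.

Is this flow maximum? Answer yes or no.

Residual reachable from S: {S}; T is not reachable.
Saturated cut: S→link, S→junc with total capacity 11 = current flow value. Flow is maximum.

Yes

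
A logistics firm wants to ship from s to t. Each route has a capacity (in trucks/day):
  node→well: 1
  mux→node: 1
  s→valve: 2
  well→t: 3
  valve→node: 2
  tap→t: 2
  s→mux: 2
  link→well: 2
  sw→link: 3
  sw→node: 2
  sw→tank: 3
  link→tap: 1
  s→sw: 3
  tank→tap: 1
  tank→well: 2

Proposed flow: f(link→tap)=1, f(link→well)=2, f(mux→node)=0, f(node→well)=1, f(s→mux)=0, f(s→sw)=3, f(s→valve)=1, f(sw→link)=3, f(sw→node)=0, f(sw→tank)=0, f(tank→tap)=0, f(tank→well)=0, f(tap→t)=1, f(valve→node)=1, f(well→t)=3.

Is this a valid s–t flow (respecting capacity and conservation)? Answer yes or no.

Yes

Every edge has 0 ≤ f(e) ≤ cap(e).
At each intermediate node, inflow equals outflow.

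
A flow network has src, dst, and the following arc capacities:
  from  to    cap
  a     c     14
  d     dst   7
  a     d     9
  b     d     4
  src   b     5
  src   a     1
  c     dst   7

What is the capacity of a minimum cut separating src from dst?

Max flow = 5 (via 2 augmenting paths).
In the residual at optimum, the set reachable from src is {b, src}.
Cut edges: src->a (cap 1), b->d (cap 4). Sum = 5.

5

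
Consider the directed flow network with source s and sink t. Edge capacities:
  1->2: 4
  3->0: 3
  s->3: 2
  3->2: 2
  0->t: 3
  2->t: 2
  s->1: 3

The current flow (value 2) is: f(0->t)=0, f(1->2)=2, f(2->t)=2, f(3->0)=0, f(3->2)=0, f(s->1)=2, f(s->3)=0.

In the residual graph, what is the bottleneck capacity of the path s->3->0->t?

2

Residual capacities along the path: s->3: 2, 3->0: 3, 0->t: 3.
Minimum is 2.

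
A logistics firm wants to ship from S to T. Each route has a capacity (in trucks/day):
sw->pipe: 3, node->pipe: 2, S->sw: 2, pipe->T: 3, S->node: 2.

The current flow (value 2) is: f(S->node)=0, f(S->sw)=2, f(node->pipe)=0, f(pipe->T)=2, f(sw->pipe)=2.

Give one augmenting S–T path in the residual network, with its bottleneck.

S->node->pipe->T, bottleneck 1

Residual along S->node->pipe->T: S->node: 2, node->pipe: 2, pipe->T: 1.
Bottleneck = min = 1.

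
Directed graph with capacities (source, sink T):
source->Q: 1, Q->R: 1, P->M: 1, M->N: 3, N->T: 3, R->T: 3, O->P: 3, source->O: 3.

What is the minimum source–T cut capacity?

Max flow = 2 (via 2 augmenting paths).
In the residual at optimum, the set reachable from source is {O, P, source}.
Cut edges: P->M (cap 1), source->Q (cap 1). Sum = 2.

2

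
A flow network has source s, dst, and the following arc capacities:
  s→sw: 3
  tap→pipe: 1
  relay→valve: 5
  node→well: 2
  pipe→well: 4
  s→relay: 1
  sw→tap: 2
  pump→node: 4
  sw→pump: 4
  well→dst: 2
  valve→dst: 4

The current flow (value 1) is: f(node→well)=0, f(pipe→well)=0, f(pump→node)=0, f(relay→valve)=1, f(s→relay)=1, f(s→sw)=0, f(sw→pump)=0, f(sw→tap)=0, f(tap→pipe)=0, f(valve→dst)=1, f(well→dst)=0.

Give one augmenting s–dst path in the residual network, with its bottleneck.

s→sw→pump→node→well→dst, bottleneck 2

Residual along s→sw→pump→node→well→dst: s→sw: 3, sw→pump: 4, pump→node: 4, node→well: 2, well→dst: 2.
Bottleneck = min = 2.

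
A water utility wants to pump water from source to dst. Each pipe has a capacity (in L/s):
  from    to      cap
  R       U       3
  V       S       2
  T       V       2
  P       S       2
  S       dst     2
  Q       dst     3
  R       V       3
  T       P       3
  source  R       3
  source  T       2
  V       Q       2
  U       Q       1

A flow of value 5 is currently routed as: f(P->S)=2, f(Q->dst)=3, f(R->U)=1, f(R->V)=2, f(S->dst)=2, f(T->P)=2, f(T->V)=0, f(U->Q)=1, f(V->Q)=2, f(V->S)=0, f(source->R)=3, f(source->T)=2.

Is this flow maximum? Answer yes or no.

Residual reachable from source: {source}; dst is not reachable.
Saturated cut: source->T, source->R with total capacity 5 = current flow value. Flow is maximum.

Yes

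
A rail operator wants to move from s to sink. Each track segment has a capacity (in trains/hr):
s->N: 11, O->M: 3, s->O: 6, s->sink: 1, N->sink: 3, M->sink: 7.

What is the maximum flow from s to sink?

Augment s->sink: bottleneck 1. Total 1.
Augment s->N->sink: bottleneck 3. Total 4.
Augment s->O->M->sink: bottleneck 3. Total 7.
No augmenting path remains in the residual graph.

7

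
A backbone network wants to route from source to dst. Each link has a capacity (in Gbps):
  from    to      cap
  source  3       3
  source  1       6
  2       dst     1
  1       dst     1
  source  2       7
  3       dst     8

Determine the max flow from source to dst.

5

Augment source->3->dst: bottleneck 3. Total 3.
Augment source->1->dst: bottleneck 1. Total 4.
Augment source->2->dst: bottleneck 1. Total 5.
No augmenting path remains in the residual graph.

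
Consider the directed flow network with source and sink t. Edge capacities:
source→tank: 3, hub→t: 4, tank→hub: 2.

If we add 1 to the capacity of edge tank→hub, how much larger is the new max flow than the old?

Original max flow = 2.
After raising cap(tank→hub), augmenting paths through that edge carry 1 more unit.
New max flow = 3. Increase = 1.

1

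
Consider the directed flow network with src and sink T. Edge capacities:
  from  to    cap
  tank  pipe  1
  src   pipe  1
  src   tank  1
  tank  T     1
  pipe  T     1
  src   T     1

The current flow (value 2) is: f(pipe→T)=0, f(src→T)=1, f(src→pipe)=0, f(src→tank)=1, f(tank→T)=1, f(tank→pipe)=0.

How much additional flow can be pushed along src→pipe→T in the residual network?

Residual capacities along the path: src→pipe: 1, pipe→T: 1.
Minimum is 1.

1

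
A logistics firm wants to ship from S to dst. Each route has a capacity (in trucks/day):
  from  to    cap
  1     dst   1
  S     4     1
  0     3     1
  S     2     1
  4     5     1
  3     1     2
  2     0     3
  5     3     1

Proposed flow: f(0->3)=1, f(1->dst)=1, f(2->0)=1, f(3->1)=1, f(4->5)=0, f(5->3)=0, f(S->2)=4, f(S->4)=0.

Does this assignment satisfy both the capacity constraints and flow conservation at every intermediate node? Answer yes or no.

Capacity violated on S->2: flow 4 > capacity 1.

No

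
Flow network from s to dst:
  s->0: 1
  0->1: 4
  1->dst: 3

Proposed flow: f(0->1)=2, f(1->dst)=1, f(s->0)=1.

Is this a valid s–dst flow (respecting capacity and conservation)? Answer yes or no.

Conservation fails at 0: inflow 1 ≠ outflow 2.

No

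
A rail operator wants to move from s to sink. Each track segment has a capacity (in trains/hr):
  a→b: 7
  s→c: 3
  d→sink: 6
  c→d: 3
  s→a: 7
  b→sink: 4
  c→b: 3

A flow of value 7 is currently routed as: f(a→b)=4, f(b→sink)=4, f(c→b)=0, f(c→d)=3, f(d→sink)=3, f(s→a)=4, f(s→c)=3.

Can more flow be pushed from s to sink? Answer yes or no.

Residual reachable from s: {a, b, s}; sink is not reachable.
Saturated cut: s→c, b→sink with total capacity 7 = current flow value. Flow is maximum.

No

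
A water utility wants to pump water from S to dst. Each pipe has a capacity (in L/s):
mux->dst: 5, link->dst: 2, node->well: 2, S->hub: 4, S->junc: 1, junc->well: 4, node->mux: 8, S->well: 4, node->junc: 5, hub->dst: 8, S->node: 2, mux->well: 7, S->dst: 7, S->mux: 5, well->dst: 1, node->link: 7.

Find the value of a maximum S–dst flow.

19

Augment S->dst: bottleneck 7. Total 7.
Augment S->hub->dst: bottleneck 4. Total 11.
Augment S->mux->dst: bottleneck 5. Total 16.
Augment S->well->dst: bottleneck 1. Total 17.
Augment S->node->link->dst: bottleneck 2. Total 19.
No augmenting path remains in the residual graph.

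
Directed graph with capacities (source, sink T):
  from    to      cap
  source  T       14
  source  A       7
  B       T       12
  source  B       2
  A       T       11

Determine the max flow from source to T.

23

Augment source->T: bottleneck 14. Total 14.
Augment source->B->T: bottleneck 2. Total 16.
Augment source->A->T: bottleneck 7. Total 23.
No augmenting path remains in the residual graph.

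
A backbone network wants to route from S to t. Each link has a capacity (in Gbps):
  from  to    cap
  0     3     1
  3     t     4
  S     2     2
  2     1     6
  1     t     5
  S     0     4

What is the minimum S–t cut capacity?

Max flow = 3 (via 2 augmenting paths).
In the residual at optimum, the set reachable from S is {0, S}.
Cut edges: 0→3 (cap 1), S→2 (cap 2). Sum = 3.

3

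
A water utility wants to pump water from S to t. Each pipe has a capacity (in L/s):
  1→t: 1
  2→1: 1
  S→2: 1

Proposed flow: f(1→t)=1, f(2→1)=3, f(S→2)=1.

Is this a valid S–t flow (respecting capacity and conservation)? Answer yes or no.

No

Capacity violated on 2→1: flow 3 > capacity 1.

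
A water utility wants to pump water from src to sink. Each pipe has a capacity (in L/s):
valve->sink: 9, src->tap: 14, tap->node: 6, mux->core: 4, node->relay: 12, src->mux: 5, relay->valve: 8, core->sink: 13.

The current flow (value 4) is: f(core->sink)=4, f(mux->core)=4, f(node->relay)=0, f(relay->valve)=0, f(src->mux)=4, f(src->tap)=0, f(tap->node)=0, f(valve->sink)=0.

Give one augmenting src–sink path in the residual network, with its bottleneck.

Residual along src->tap->node->relay->valve->sink: src->tap: 14, tap->node: 6, node->relay: 12, relay->valve: 8, valve->sink: 9.
Bottleneck = min = 6.

src->tap->node->relay->valve->sink, bottleneck 6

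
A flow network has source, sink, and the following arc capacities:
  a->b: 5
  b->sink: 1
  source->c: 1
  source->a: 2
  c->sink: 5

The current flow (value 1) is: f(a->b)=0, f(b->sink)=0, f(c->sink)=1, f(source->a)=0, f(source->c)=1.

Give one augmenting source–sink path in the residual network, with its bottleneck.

source->a->b->sink, bottleneck 1

Residual along source->a->b->sink: source->a: 2, a->b: 5, b->sink: 1.
Bottleneck = min = 1.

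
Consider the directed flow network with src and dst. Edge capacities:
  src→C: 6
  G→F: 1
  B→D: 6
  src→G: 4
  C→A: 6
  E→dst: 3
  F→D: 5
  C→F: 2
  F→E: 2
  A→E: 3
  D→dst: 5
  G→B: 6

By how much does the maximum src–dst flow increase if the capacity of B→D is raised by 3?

Original max flow = 8.
Edge B→D does not cross the min cut (source side {A, B, C, D, E, F, G, src}), so extra capacity there cannot help.
New max flow = 8. Increase = 0.

0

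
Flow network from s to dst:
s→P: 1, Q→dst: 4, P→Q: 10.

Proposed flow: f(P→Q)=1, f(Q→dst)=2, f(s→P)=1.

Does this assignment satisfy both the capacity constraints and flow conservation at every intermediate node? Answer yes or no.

No

Conservation fails at Q: inflow 1 ≠ outflow 2.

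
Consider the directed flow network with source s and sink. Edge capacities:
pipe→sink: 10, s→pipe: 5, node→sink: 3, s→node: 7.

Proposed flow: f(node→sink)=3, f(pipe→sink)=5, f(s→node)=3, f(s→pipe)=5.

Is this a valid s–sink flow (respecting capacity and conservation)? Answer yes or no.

Yes

Every edge has 0 ≤ f(e) ≤ cap(e).
At each intermediate node, inflow equals outflow.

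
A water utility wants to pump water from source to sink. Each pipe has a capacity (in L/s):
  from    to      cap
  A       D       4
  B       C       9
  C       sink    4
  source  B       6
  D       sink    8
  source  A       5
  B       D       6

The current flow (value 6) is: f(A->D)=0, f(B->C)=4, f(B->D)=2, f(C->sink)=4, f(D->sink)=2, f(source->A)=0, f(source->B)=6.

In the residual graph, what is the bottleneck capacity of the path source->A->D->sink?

Residual capacities along the path: source->A: 5, A->D: 4, D->sink: 6.
Minimum is 4.

4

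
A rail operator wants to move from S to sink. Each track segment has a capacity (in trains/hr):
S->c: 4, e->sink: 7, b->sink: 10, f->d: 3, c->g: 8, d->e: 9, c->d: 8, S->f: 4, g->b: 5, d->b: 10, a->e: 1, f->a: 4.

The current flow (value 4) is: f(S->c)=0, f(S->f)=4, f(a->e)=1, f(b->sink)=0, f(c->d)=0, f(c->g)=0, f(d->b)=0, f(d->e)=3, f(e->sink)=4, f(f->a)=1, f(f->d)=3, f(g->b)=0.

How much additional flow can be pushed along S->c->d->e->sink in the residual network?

3

Residual capacities along the path: S->c: 4, c->d: 8, d->e: 6, e->sink: 3.
Minimum is 3.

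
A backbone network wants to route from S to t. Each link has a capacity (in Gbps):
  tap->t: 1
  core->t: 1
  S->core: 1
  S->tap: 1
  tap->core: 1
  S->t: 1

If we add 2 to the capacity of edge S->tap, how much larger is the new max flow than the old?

0

Original max flow = 3.
Even with extra capacity on S->tap, another cut of capacity 3 remains binding.
New max flow = 3. Increase = 0.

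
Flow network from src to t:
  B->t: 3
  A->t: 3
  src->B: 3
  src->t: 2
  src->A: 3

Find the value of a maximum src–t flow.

Augment src->t: bottleneck 2. Total 2.
Augment src->B->t: bottleneck 3. Total 5.
Augment src->A->t: bottleneck 3. Total 8.
No augmenting path remains in the residual graph.

8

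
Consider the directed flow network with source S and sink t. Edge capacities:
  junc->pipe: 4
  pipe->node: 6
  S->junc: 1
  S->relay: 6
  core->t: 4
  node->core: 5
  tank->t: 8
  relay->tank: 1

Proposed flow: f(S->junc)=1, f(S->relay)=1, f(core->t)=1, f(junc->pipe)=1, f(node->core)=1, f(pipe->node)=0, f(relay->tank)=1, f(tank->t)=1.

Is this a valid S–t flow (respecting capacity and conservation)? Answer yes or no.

Conservation fails at pipe: inflow 1 ≠ outflow 0.

No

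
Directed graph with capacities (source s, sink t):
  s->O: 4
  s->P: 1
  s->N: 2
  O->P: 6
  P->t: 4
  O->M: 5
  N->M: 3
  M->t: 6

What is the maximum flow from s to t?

Augment s->P->t: bottleneck 1. Total 1.
Augment s->N->M->t: bottleneck 2. Total 3.
Augment s->O->P->t: bottleneck 3. Total 6.
Augment s->O->M->t: bottleneck 1. Total 7.
No augmenting path remains in the residual graph.

7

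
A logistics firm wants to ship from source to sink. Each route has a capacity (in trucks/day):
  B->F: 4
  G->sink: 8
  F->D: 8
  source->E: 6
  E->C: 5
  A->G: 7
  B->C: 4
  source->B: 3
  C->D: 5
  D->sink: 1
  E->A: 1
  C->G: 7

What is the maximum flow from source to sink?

9

Augment source->B->F->D->sink: bottleneck 1. Total 1.
Augment source->B->C->G->sink: bottleneck 2. Total 3.
Augment source->E->C->G->sink: bottleneck 5. Total 8.
Augment source->E->A->G->sink: bottleneck 1. Total 9.
No augmenting path remains in the residual graph.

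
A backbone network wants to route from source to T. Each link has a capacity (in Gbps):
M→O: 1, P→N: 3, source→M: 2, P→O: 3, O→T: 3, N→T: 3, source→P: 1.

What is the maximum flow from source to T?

Augment source→M→O→T: bottleneck 1. Total 1.
Augment source→P→O→T: bottleneck 1. Total 2.
No augmenting path remains in the residual graph.

2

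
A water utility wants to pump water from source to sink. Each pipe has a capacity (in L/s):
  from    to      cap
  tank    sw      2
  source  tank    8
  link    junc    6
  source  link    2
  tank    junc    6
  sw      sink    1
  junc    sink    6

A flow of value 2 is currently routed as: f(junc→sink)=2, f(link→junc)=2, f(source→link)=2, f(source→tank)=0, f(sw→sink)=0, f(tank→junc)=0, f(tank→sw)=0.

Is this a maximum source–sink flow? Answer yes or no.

Residual path source→tank→junc→sink has bottleneck 4 > 0.
Pushing 4 along it raises the flow to 6, so the given flow is not maximum.

No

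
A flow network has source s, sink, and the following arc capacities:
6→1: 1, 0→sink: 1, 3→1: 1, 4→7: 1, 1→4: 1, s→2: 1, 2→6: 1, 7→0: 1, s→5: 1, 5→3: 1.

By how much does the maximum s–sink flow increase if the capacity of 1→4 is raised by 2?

0

Original max flow = 1.
Even with extra capacity on 1→4, another cut of capacity 1 remains binding.
New max flow = 1. Increase = 0.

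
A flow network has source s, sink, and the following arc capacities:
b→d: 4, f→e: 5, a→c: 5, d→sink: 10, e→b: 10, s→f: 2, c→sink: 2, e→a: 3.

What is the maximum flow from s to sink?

Augment s→f→e→b→d→sink: bottleneck 2. Total 2.
No augmenting path remains in the residual graph.

2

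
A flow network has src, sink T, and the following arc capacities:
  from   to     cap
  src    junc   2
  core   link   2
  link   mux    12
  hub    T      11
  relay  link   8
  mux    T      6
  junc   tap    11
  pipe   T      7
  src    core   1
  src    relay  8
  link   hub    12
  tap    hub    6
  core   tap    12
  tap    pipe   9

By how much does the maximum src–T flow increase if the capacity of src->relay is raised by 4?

Original max flow = 11.
Even with extra capacity on src->relay, another cut of capacity 11 remains binding.
New max flow = 11. Increase = 0.

0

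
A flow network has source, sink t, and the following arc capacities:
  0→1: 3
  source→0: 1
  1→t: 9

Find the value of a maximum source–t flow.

Augment source→0→1→t: bottleneck 1. Total 1.
No augmenting path remains in the residual graph.

1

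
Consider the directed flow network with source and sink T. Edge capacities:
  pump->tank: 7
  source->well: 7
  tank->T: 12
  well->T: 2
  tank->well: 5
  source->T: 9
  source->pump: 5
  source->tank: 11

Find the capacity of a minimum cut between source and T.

23

Max flow = 23 (via 4 augmenting paths).
In the residual at optimum, the set reachable from source is {pump, source, tank, well}.
Cut edges: source->T (cap 9), tank->T (cap 12), well->T (cap 2). Sum = 23.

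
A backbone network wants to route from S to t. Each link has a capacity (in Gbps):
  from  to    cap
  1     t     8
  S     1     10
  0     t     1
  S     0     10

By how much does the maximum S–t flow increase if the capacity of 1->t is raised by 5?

Original max flow = 9.
After raising cap(1->t), augmenting paths through that edge carry 2 more units.
New max flow = 11. Increase = 2.

2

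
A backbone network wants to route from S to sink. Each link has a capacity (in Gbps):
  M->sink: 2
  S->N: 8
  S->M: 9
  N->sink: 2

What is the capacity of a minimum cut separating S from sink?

4

Max flow = 4 (via 2 augmenting paths).
In the residual at optimum, the set reachable from S is {M, N, S}.
Cut edges: M->sink (cap 2), N->sink (cap 2). Sum = 4.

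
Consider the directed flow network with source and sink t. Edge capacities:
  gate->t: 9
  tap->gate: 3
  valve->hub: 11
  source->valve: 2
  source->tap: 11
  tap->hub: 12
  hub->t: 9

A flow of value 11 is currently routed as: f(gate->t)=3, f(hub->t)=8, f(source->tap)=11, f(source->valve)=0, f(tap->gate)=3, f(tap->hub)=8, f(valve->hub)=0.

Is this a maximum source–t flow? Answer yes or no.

No

Residual path source->valve->hub->t has bottleneck 1 > 0.
Pushing 1 along it raises the flow to 12, so the given flow is not maximum.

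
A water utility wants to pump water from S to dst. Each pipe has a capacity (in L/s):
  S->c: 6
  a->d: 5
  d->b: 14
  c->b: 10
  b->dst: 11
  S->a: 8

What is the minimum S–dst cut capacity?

Max flow = 11 (via 2 augmenting paths).
In the residual at optimum, the set reachable from S is {S, a}.
Cut edges: S->c (cap 6), a->d (cap 5). Sum = 11.

11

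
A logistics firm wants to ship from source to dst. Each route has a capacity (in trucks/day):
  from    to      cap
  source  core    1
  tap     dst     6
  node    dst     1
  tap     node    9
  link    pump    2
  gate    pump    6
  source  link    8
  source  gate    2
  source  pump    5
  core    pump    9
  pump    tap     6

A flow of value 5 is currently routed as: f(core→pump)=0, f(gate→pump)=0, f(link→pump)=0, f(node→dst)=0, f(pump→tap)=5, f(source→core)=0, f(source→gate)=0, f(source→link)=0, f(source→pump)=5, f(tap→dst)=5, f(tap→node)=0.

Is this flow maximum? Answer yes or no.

No

Residual path source→gate→pump→tap→dst has bottleneck 1 > 0.
Pushing 1 along it raises the flow to 6, so the given flow is not maximum.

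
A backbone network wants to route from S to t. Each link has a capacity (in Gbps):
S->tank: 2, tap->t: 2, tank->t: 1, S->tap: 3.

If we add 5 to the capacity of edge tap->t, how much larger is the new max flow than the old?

Original max flow = 3.
After raising cap(tap->t), augmenting paths through that edge carry 1 more unit.
New max flow = 4. Increase = 1.

1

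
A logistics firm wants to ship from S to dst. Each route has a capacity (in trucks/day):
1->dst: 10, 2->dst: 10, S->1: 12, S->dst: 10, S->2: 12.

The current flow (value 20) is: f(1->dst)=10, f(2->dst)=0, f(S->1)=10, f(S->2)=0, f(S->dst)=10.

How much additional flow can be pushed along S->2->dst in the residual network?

10

Residual capacities along the path: S->2: 12, 2->dst: 10.
Minimum is 10.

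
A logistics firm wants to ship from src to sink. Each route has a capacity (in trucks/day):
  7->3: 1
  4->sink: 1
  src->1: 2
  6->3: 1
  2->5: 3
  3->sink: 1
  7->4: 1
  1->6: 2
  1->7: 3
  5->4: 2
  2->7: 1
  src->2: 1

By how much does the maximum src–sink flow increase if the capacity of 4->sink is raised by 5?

1

Original max flow = 2.
After raising cap(4->sink), augmenting paths through that edge carry 1 more unit.
New max flow = 3. Increase = 1.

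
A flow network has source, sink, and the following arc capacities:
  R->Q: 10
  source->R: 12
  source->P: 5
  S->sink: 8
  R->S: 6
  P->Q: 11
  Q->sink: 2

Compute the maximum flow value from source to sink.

Augment source->R->S->sink: bottleneck 6. Total 6.
Augment source->R->Q->sink: bottleneck 2. Total 8.
No augmenting path remains in the residual graph.

8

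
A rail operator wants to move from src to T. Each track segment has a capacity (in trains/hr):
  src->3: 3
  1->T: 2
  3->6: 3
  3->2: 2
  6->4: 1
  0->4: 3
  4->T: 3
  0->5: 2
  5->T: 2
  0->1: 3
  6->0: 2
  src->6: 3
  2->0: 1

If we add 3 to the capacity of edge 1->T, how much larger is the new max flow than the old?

0

Original max flow = 4.
Edge 1->T does not cross the min cut (source side {2, 3, 6, src}), so extra capacity there cannot help.
New max flow = 4. Increase = 0.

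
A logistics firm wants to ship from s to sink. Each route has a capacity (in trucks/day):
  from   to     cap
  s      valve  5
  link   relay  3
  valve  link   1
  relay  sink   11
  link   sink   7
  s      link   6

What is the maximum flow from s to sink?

7

Augment s→link→sink: bottleneck 6. Total 6.
Augment s→valve→link→sink: bottleneck 1. Total 7.
No augmenting path remains in the residual graph.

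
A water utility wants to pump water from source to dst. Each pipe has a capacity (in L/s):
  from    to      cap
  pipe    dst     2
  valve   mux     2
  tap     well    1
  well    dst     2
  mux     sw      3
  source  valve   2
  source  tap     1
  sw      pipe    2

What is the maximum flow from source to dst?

Augment source→tap→well→dst: bottleneck 1. Total 1.
Augment source→valve→mux→sw→pipe→dst: bottleneck 2. Total 3.
No augmenting path remains in the residual graph.

3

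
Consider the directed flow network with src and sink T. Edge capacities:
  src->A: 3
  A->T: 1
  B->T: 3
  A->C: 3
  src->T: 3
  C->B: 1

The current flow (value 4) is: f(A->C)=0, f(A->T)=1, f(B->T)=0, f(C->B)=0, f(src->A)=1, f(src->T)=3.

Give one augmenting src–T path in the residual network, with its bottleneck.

src->A->C->B->T, bottleneck 1

Residual along src->A->C->B->T: src->A: 2, A->C: 3, C->B: 1, B->T: 3.
Bottleneck = min = 1.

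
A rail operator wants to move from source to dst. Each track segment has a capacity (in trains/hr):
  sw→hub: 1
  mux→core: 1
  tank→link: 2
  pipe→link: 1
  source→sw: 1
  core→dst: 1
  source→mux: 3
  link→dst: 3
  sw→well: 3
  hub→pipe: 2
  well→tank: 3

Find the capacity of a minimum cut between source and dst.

2

Max flow = 2 (via 2 augmenting paths).
In the residual at optimum, the set reachable from source is {mux, source}.
Cut edges: mux→core (cap 1), source→sw (cap 1). Sum = 2.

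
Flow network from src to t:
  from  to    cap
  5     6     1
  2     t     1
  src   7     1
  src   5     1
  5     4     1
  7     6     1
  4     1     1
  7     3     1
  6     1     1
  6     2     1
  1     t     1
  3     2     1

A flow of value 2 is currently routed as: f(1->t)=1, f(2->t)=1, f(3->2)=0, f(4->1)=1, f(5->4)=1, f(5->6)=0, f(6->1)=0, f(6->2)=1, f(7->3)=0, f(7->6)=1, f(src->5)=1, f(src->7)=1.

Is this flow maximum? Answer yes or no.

Yes

Residual reachable from src: {src}; t is not reachable.
Saturated cut: src->5, src->7 with total capacity 2 = current flow value. Flow is maximum.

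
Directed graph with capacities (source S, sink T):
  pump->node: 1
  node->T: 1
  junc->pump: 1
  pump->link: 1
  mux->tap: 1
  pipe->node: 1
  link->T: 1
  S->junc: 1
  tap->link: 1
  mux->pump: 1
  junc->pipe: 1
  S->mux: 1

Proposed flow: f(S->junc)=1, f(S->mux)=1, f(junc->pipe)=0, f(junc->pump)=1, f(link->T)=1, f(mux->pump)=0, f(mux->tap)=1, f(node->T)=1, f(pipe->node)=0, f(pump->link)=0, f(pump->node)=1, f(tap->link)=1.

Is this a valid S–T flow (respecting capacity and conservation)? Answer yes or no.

Every edge has 0 ≤ f(e) ≤ cap(e).
At each intermediate node, inflow equals outflow.

Yes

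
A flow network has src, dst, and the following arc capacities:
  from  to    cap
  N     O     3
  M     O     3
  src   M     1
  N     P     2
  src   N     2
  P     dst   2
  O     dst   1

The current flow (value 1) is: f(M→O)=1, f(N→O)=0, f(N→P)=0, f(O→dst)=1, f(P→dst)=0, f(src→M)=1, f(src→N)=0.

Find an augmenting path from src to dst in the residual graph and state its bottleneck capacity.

Residual along src→N→P→dst: src→N: 2, N→P: 2, P→dst: 2.
Bottleneck = min = 2.

src→N→P→dst, bottleneck 2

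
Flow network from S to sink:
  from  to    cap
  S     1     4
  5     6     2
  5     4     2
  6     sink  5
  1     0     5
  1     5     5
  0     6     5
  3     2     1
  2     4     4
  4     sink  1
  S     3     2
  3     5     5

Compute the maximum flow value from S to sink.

Augment S→1→0→6→sink: bottleneck 4. Total 4.
Augment S→3→5→6→sink: bottleneck 1. Total 5.
Augment S→3→5→4→sink: bottleneck 1. Total 6.
No augmenting path remains in the residual graph.

6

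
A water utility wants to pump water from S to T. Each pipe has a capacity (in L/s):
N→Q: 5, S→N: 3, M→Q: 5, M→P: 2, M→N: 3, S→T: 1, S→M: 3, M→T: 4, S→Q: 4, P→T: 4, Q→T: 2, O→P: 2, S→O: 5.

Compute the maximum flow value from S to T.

8

Augment S→T: bottleneck 1. Total 1.
Augment S→M→T: bottleneck 3. Total 4.
Augment S→Q→T: bottleneck 2. Total 6.
Augment S→O→P→T: bottleneck 2. Total 8.
No augmenting path remains in the residual graph.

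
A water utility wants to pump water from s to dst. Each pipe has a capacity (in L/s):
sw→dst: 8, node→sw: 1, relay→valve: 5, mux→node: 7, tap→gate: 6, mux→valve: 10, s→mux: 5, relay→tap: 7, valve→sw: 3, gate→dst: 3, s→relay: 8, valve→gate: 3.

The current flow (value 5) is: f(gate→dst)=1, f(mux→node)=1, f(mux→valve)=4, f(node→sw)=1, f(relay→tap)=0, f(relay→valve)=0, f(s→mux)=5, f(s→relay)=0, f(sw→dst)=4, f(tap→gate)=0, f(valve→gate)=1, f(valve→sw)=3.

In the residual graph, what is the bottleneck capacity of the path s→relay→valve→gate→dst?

2

Residual capacities along the path: s→relay: 8, relay→valve: 5, valve→gate: 2, gate→dst: 2.
Minimum is 2.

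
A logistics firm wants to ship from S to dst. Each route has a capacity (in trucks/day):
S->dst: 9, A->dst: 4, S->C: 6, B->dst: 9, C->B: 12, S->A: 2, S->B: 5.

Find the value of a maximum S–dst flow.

Augment S->dst: bottleneck 9. Total 9.
Augment S->B->dst: bottleneck 5. Total 14.
Augment S->A->dst: bottleneck 2. Total 16.
Augment S->C->B->dst: bottleneck 4. Total 20.
No augmenting path remains in the residual graph.

20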